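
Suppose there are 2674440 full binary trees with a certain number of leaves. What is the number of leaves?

15

Full binary trees with L leaves are counted by C_{L−1}. Since C_14 = 2674440, the index is 14.
So the index is 14, and the number of leaves is 14 + 1 = 15.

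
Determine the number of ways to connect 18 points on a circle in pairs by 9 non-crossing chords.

4862

Pairing 18 circle points by 9 non-crossing chords gives C_9 matchings.
C_9 = 4862.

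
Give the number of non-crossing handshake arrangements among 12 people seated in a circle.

Non-crossing handshake pairings of 2n people are counted by C_n; 12 people gives n = 6.
C_6 = C(12,6)/7 = 924/7 = 132.

132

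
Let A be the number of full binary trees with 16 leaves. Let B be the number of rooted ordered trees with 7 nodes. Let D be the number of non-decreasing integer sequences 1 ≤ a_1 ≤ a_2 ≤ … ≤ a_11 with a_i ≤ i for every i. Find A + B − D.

Full binary trees with 16 leaves have 16−1 = 15 internal nodes, so there are C_15 of them. So A = C_15 = 9694845.
A rooted plane tree on 7 nodes has 6 edges, and such trees are counted by C_6. So B = C_6 = 132.
Such sub-staircase sequences of length n are counted by C_n; here n = 11. So D = C_11 = 58786.
A + B − D = 9694845 + 132 − 58786 = 9636191.

9636191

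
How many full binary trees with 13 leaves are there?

Full binary trees with 13 leaves have 13−1 = 12 internal nodes, so there are C_12 of them.
C_12 = 208012.

208012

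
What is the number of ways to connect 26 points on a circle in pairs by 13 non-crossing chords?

742900

Non-crossing perfect matchings of 2n points on a circle are counted by C_n; with 26 points, n = 13.
C_13 = C(26,13)/14 = 10400600/14 = 742900.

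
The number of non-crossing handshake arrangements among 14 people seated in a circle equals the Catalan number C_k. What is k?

7

Non-crossing handshake pairings of 2n people are counted by C_n; 14 people gives n = 7.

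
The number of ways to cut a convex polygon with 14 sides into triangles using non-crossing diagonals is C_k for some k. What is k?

A convex 14-gon is triangulated into 12 triangles, and the number of such triangulations is the Catalan number C_{14−2} = C_12.

12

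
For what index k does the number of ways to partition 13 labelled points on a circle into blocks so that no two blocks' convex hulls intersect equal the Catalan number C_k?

13

Non-crossing partitions of an n-element set are counted by C_n; here n = 13.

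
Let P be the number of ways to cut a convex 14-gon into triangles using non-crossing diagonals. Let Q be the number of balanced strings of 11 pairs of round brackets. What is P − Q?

The number of triangulations of a 14-gon is the Catalan number C_12 (index = sides − 2). So P = C_12 = 208012.
Balanced strings of n pairs of brackets are counted by C_n; here n = 11. So Q = C_11 = 58786.
P − Q = 208012 − 58786 = 149226.

149226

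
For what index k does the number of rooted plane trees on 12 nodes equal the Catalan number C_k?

A rooted plane tree on 12 nodes has 11 edges, and such trees are counted by C_11.

11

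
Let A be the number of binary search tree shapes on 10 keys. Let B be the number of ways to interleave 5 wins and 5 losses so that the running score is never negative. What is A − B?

16754

There are C_n binary search tree shapes on n keys; with n = 10 that is C_10. So A = C_10 = 16796.
Reading a vote for the leader as '(' and for the other as ')' turns such a sequence into a balanced string of 5 pairs, so the count is C_5. So B = C_5 = 42.
A − B = 16796 − 42 = 16754.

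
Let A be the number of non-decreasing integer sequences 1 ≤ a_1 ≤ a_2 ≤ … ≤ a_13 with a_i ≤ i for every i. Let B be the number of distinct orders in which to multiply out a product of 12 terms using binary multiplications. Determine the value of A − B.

684114

Weakly increasing sequences with a_i ≤ i biject with Dyck paths of semilength 13, so there are C_13. So A = C_13 = 742900.
Parenthesizations of m factors correspond to full binary trees with m leaves, counted by C_{m−1}; m = 12 gives C_11. So B = C_11 = 58786.
A − B = 742900 − 58786 = 684114.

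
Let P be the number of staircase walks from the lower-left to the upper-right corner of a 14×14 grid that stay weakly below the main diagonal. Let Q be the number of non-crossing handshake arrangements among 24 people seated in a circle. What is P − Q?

Monotone paths in an n×n grid that stay weakly below the diagonal are counted by C_n; here n = 14. So P = C_14 = 2674440.
Non-crossing handshake pairings of 2n people are counted by C_n; 24 people gives n = 12. So Q = C_12 = 208012.
P − Q = 2674440 − 208012 = 2466428.

2466428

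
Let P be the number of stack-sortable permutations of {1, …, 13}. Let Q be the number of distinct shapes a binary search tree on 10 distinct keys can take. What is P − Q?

By Knuth's characterisation, the stack-sortable permutations of length 13 are the 231-avoiders, numbering C_13. So P = C_13 = 742900.
There are C_n binary search tree shapes on n keys; with n = 10 that is C_10. So Q = C_10 = 16796.
P − Q = 742900 − 16796 = 726104.

726104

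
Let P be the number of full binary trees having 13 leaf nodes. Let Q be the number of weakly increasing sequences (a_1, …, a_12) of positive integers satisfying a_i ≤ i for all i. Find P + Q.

Full binary trees with 13 leaves have 13−1 = 12 internal nodes, so there are C_12 of them. So P = C_12 = 208012.
Weakly increasing sequences with a_i ≤ i biject with Dyck paths of semilength 12, so there are C_12. So Q = C_12 = 208012.
P + Q = 208012 + 208012 = 416024.

416024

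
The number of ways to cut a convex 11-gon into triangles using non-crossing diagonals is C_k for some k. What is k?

Triangulations of a convex m-gon are counted by C_{m−2}; with m = 11 this is C_9.

9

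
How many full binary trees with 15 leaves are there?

2674440

A full binary tree with L leaves has L−1 internal nodes and is counted by C_{L−1}; L = 15 gives C_14.
C_14 = C_13 · 2(2·13+1)/(13+2) = 742900 · 54/15 = 2674440.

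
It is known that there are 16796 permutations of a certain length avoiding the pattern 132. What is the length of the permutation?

Permutations of [n] avoiding a fixed length-3 pattern are counted by C_n; 16796 = C_10.

10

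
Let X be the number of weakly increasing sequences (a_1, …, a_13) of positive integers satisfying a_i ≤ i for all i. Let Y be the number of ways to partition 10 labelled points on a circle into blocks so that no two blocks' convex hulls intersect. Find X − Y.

Weakly increasing sequences with a_i ≤ i biject with Dyck paths of semilength 13, so there are C_13. So X = C_13 = 742900.
The non-crossing partitions of [10] form a lattice of size C_10. So Y = C_10 = 16796.
X − Y = 742900 − 16796 = 726104.

726104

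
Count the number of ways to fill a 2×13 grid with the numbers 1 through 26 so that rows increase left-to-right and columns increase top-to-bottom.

By the hook-length formula (or a Dyck-path bijection), SYT of shape 2×13 number C_13.
C_13 = 742900.

742900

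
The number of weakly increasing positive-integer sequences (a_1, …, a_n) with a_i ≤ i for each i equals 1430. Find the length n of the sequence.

Such sub-staircase sequences of length n are counted by C_n, and C_8 = 1430.

8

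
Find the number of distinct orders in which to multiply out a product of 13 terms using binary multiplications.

208012

Ways to associate a product of 13 factors correspond to binary trees on 13 leaves, so the count is C_12.
C_12 = 208012.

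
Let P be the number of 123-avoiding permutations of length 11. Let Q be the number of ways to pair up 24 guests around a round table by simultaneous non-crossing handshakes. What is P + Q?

266798

Permutations of [n] avoiding any single length-3 pattern are counted by C_n; here n = 11. So P = C_11 = 58786.
Non-crossing handshake pairings of 2n people are counted by C_n; 24 people gives n = 12. So Q = C_12 = 208012.
P + Q = 58786 + 208012 = 266798.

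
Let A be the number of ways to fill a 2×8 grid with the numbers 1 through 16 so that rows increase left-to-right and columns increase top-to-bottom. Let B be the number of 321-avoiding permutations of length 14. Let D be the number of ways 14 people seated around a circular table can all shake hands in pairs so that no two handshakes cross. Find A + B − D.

2675441

Standard Young tableaux of shape 2×n are counted by C_n; here n = 8. So A = C_8 = 1430.
For any fixed pattern of length 3, the pattern-avoiding permutations of [14] number C_14. So B = C_14 = 2674440.
With 14 = 2·7 people, non-crossing handshake pairings are non-crossing perfect matchings on a circle, counted by C_7. So D = C_7 = 429.
A + B − D = 1430 + 2674440 − 429 = 2675441.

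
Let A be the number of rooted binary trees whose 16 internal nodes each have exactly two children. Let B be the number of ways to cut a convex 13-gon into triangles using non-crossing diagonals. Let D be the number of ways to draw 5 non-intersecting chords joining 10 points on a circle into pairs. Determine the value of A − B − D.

35298842

Full binary trees with n internal nodes are counted by C_n; here n = 16. So A = C_16 = 35357670.
A convex 13-gon is triangulated into 11 triangles, and the number of such triangulations is the Catalan number C_{13−2} = C_11. So B = C_11 = 58786.
Non-crossing perfect matchings of 2n points on a circle are counted by C_n; with 10 points, n = 5. So D = C_5 = 42.
A − B − D = 35357670 − 58786 − 42 = 35298842.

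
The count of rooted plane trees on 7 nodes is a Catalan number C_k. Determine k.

6

A rooted plane tree on 7 nodes has 6 edges, and such trees are counted by C_6.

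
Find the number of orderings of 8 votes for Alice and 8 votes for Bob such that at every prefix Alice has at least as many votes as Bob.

Reading a vote for the leader as '(' and for the other as ')' turns such a sequence into a balanced string of 8 pairs, so the count is C_8.
C_8 = C(16,8)/9 = 12870/9 = 1430.

1430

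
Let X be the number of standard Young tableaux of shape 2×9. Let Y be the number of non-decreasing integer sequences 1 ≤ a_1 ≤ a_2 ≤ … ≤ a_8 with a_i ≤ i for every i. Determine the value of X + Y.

6292

By the hook-length formula (or a Dyck-path bijection), SYT of shape 2×9 number C_9. So X = C_9 = 4862.
Weakly increasing sequences with a_i ≤ i biject with Dyck paths of semilength 8, so there are C_8. So Y = C_8 = 1430.
X + Y = 4862 + 1430 = 6292.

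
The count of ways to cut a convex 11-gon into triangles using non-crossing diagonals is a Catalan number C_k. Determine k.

9

A convex 11-gon is triangulated into 9 triangles, and the number of such triangulations is the Catalan number C_{11−2} = C_9.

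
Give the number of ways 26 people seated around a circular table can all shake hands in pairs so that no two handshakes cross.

With 26 = 2·13 people, non-crossing handshake pairings are non-crossing perfect matchings on a circle, counted by C_13.
C_13 = C(26,13)/14 = 10400600/14 = 742900.

742900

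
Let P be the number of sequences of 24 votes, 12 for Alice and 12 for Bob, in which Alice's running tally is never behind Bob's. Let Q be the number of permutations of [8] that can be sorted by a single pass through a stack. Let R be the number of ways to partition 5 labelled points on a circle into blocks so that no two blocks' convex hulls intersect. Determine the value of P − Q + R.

Ballot sequences with n votes each where one side never trails are Dyck words, counted by C_n; here n = 12. So P = C_12 = 208012.
Stack-sortable permutations are exactly the 231-avoiding ones, counted by C_n; here n = 8. So Q = C_8 = 1430.
Non-crossing partitions of an n-element set are counted by C_n; here n = 5. So R = C_5 = 42.
P − Q + R = 208012 − 1430 + 42 = 206624.

206624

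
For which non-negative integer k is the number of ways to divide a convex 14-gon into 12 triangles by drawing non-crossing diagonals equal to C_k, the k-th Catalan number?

A convex 14-gon is triangulated into 12 triangles, and the number of such triangulations is the Catalan number C_{14−2} = C_12.

12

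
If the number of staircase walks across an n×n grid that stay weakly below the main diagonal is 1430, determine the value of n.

8

Such diagonal-avoiding paths in an n×n grid are counted by C_n. Since C_8 = 1430, the index is 8.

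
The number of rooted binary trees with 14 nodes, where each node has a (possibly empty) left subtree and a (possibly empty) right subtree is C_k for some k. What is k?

Binary trees (left/right distinguished) on n nodes are counted by C_n; here n = 14.

14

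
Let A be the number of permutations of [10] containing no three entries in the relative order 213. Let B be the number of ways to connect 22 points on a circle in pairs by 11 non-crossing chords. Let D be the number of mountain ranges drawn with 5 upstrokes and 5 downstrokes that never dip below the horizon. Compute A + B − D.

75540

Permutations of [n] avoiding any single length-3 pattern are counted by C_n; here n = 10. So A = C_10 = 16796.
Pairing 22 circle points by 11 non-crossing chords gives C_11 matchings. So B = C_11 = 58786.
Paths of 5 up- and 5 down-steps that never dip below the axis are Dyck paths; their count is C_5. So D = C_5 = 42.
A + B − D = 16796 + 58786 − 42 = 75540.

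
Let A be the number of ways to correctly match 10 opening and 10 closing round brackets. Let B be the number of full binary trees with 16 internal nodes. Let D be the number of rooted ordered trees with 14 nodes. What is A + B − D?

34631566

A balanced arrangement of 10 bracket pairs is a Dyck word of semilength 10, so the count is C_10. So A = C_10 = 16796.
Full binary trees with n internal nodes are counted by C_n; here n = 16. So B = C_16 = 35357670.
A rooted plane tree on 14 nodes has 13 edges, and such trees are counted by C_13. So D = C_13 = 742900.
A + B − D = 16796 + 35357670 − 742900 = 34631566.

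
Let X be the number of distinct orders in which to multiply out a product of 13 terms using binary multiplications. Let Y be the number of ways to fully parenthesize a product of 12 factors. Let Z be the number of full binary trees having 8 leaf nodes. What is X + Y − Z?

266369

Parenthesizations of m factors correspond to full binary trees with m leaves, counted by C_{m−1}; m = 13 gives C_12. So X = C_12 = 208012.
Ways to associate a product of 12 factors correspond to binary trees on 12 leaves, so the count is C_11. So Y = C_11 = 58786.
Full binary trees with 8 leaves have 8−1 = 7 internal nodes, so there are C_7 of them. So Z = C_7 = 429.
X + Y − Z = 208012 + 58786 − 429 = 266369.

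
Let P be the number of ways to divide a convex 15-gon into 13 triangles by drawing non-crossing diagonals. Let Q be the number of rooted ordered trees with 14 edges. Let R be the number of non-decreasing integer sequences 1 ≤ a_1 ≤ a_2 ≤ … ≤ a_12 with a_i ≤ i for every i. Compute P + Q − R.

The number of triangulations of a 15-gon is the Catalan number C_13 (index = sides − 2). So P = C_13 = 742900.
A rooted plane tree with 14 edges has 15 nodes, and the count is C_14. So Q = C_14 = 2674440.
Such sub-staircase sequences of length n are counted by C_n; here n = 12. So R = C_12 = 208012.
P + Q − R = 742900 + 2674440 − 208012 = 3209328.

3209328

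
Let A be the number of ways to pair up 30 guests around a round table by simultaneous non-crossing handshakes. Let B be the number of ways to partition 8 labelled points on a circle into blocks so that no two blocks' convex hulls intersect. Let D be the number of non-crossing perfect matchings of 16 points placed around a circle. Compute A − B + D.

9694845

With 30 = 2·15 people, non-crossing handshake pairings are non-crossing perfect matchings on a circle, counted by C_15. So A = C_15 = 9694845.
Non-crossing partitions of an n-element set are counted by C_n; here n = 8. So B = C_8 = 1430.
Pairing 16 circle points by 8 non-crossing chords gives C_8 matchings. So D = C_8 = 1430.
A − B + D = 9694845 − 1430 + 1430 = 9694845.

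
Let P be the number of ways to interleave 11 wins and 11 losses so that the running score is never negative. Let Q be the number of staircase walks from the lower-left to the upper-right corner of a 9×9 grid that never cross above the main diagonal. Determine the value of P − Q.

Ballot sequences with n votes each where one side never trails are Dyck words, counted by C_n; here n = 11. So P = C_11 = 58786.
Sub-diagonal monotone paths from (0,0) to (9,9) biject with Dyck paths of semilength 9, giving C_9. So Q = C_9 = 4862.
P − Q = 58786 − 4862 = 53924.

53924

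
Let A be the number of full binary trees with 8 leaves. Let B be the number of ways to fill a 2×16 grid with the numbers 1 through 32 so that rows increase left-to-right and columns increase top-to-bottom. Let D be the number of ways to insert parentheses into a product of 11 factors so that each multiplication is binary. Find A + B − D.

35341303

Full binary trees with 8 leaves have 8−1 = 7 internal nodes, so there are C_7 of them. So A = C_7 = 429.
By the hook-length formula (or a Dyck-path bijection), SYT of shape 2×16 number C_16. So B = C_16 = 35357670.
Bracketing 11 factors into binary products is counted by C_{11−1} = C_10. So D = C_10 = 16796.
A + B − D = 429 + 35357670 − 16796 = 35341303.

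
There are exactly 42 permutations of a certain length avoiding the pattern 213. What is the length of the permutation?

Permutations of [n] avoiding a fixed length-3 pattern are counted by C_n. The Catalan number equal to 42 is C_5.

5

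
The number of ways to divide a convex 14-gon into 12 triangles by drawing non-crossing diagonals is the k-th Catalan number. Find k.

12

The number of triangulations of a 14-gon is the Catalan number C_12 (index = sides − 2).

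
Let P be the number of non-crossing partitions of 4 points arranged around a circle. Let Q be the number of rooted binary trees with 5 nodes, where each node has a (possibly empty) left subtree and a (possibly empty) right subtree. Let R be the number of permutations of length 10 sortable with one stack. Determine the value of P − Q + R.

16768

The non-crossing partitions of [4] form a lattice of size C_4. So P = C_4 = 14.
Rooted binary trees with 5 nodes (each child slot possibly empty) number C_5. So Q = C_5 = 42.
By Knuth's characterisation, the stack-sortable permutations of length 10 are the 231-avoiders, numbering C_10. So R = C_10 = 16796.
P − Q + R = 14 − 42 + 16796 = 16768.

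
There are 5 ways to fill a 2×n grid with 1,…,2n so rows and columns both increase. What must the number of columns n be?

3

Standard Young tableaux of shape 2×n are counted by C_n, and C_3 = 5.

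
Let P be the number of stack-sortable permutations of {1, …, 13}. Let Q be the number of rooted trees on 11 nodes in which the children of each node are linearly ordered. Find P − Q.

726104

By Knuth's characterisation, the stack-sortable permutations of length 13 are the 231-avoiders, numbering C_13. So P = C_13 = 742900.
Rooted ordered (plane) trees on m nodes have m−1 edges and are counted by C_{m−1}; m = 11 gives C_10. So Q = C_10 = 16796.
P − Q = 742900 − 16796 = 726104.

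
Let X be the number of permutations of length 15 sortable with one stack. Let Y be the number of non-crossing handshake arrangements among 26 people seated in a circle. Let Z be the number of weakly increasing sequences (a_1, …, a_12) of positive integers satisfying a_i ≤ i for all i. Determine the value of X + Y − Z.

10229733

Stack-sortable permutations are exactly the 231-avoiding ones, counted by C_n; here n = 15. So X = C_15 = 9694845.
Non-crossing handshake pairings of 2n people are counted by C_n; 26 people gives n = 13. So Y = C_13 = 742900.
Such sub-staircase sequences of length n are counted by C_n; here n = 12. So Z = C_12 = 208012.
X + Y − Z = 9694845 + 742900 − 208012 = 10229733.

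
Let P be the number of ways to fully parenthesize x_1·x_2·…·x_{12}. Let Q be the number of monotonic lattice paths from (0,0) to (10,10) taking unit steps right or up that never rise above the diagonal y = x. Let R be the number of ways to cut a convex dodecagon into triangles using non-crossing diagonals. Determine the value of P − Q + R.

Bracketing 12 factors into binary products is counted by C_{12−1} = C_11. So P = C_11 = 58786.
Monotone paths in an n×n grid that stay weakly below the diagonal are counted by C_n; here n = 10. So Q = C_10 = 16796.
A convex 12-gon is triangulated into 10 triangles, and the number of such triangulations is the Catalan number C_{12−2} = C_10. So R = C_10 = 16796.
P − Q + R = 58786 − 16796 + 16796 = 58786.

58786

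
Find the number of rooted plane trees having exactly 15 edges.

9694845

A rooted plane tree with 15 edges has 16 nodes, and the count is C_15.
C_15 = C(30,15)/16 = 155117520/16 = 9694845.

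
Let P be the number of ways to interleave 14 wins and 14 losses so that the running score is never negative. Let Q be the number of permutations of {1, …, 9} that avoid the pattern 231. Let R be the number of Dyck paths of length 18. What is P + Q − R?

2674440

Ballot sequences with n votes each where one side never trails are Dyck words, counted by C_n; here n = 14. So P = C_14 = 2674440.
Permutations of [n] avoiding any single length-3 pattern are counted by C_n; here n = 9. So Q = C_9 = 4862.
Paths of 9 up- and 9 down-steps that never dip below the axis are Dyck paths; their count is C_9. So R = C_9 = 4862.
P + Q − R = 2674440 + 4862 − 4862 = 2674440.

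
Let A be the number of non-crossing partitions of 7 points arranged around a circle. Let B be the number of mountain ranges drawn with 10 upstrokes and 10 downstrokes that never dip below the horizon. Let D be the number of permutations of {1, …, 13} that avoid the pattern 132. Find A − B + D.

Non-crossing partitions of an n-element set are counted by C_n; here n = 7. So A = C_7 = 429.
Dyck paths of semilength n (length 2n) are counted by C_n; here n = 10. So B = C_10 = 16796.
For any fixed pattern of length 3, the pattern-avoiding permutations of [13] number C_13. So D = C_13 = 742900.
A − B + D = 429 − 16796 + 742900 = 726533.

726533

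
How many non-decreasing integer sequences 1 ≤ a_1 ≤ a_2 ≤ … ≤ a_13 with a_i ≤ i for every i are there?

Such sub-staircase sequences of length n are counted by C_n; here n = 13.
C_13 = C_12 · 2(2·12+1)/(12+2) = 208012 · 50/14 = 742900.

742900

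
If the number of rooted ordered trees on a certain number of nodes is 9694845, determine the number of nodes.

16

Rooted ordered trees on m nodes are counted by C_{m−1}. Since C_15 = 9694845, the index is 15.
So the index is 15, and the number of nodes is 15 + 1 = 16.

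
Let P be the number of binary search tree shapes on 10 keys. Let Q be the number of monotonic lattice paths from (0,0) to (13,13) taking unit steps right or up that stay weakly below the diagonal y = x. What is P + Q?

759696

Rooted binary trees with 10 nodes (each child slot possibly empty) number C_10. So P = C_10 = 16796.
Monotone paths in an n×n grid that stay weakly below the diagonal are counted by C_n; here n = 13. So Q = C_13 = 742900.
P + Q = 16796 + 742900 = 759696.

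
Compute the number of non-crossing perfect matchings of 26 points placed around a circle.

Pairing 26 circle points by 13 non-crossing chords gives C_13 matchings.
C_13 = 742900.

742900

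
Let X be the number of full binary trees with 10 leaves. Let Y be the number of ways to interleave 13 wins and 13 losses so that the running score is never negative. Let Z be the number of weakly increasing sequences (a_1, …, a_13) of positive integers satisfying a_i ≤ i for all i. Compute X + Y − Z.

4862

A full binary tree with L leaves has L−1 internal nodes and is counted by C_{L−1}; L = 10 gives C_9. So X = C_9 = 4862.
Reading a vote for the leader as '(' and for the other as ')' turns such a sequence into a balanced string of 13 pairs, so the count is C_13. So Y = C_13 = 742900.
Weakly increasing sequences with a_i ≤ i biject with Dyck paths of semilength 13, so there are C_13. So Z = C_13 = 742900.
X + Y − Z = 4862 + 742900 − 742900 = 4862.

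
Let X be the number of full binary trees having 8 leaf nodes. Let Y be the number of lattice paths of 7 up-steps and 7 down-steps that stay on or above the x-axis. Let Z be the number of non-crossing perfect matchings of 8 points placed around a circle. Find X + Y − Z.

Full binary trees with 8 leaves have 8−1 = 7 internal nodes, so there are C_7 of them. So X = C_7 = 429.
Paths of 7 up- and 7 down-steps that never dip below the axis are Dyck paths; their count is C_7. So Y = C_7 = 429.
Pairing 8 circle points by 4 non-crossing chords gives C_4 matchings. So Z = C_4 = 14.
X + Y − Z = 429 + 429 − 14 = 844.

844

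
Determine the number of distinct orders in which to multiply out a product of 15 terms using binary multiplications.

2674440

Ways to associate a product of 15 factors correspond to binary trees on 15 leaves, so the count is C_14.
C_14 = C(28,14)/15 = 40116600/15 = 2674440.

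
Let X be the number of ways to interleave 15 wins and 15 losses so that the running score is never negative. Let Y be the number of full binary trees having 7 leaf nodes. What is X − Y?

Ballot sequences with n votes each where one side never trails are Dyck words, counted by C_n; here n = 15. So X = C_15 = 9694845.
A full binary tree with L leaves has L−1 internal nodes and is counted by C_{L−1}; L = 7 gives C_6. So Y = C_6 = 132.
X − Y = 9694845 − 132 = 9694713.

9694713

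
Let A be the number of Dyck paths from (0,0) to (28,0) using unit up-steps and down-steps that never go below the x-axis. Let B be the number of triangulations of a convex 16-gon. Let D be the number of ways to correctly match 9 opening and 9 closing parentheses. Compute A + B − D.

A Dyck path with 14 up-steps and 14 down-steps has semilength 14, so there are C_14 of them. So A = C_14 = 2674440.
The number of triangulations of a 16-gon is the Catalan number C_14 (index = sides − 2). So B = C_14 = 2674440.
With 9 pairs the number of balanced bracket strings is the Catalan number C_9. So D = C_9 = 4862.
A + B − D = 2674440 + 2674440 − 4862 = 5344018.

5344018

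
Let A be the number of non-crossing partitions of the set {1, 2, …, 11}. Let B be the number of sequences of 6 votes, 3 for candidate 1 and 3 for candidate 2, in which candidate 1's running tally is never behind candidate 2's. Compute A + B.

58791

The non-crossing partitions of [11] form a lattice of size C_11. So A = C_11 = 58786.
Reading a vote for the leader as '(' and for the other as ')' turns such a sequence into a balanced string of 3 pairs, so the count is C_3. So B = C_3 = 5.
A + B = 58786 + 5 = 58791.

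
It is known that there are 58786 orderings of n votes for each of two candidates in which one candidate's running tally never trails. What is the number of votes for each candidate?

11

Such ballot sequences with n votes each are counted by C_n, and C_11 = 58786.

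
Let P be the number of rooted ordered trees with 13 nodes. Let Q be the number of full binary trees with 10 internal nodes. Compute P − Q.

A rooted plane tree on 13 nodes has 12 edges, and such trees are counted by C_12. So P = C_12 = 208012.
The number of full binary trees on 10 internal nodes is the Catalan number C_10. So Q = C_10 = 16796.
P − Q = 208012 − 16796 = 191216.

191216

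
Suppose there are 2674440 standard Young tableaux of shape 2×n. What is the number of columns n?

14

Standard Young tableaux of shape 2×n are counted by C_n. The Catalan number equal to 2674440 is C_14.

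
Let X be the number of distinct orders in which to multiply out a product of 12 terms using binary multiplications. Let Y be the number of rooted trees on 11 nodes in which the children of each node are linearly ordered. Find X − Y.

41990

Bracketing 12 factors into binary products is counted by C_{12−1} = C_11. So X = C_11 = 58786.
A rooted plane tree on 11 nodes has 10 edges, and such trees are counted by C_10. So Y = C_10 = 16796.
X − Y = 58786 − 16796 = 41990.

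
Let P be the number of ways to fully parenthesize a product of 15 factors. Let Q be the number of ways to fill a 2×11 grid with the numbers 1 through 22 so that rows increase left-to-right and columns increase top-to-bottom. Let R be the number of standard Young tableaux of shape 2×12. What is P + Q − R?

Ways to associate a product of 15 factors correspond to binary trees on 15 leaves, so the count is C_14. So P = C_14 = 2674440.
By the hook-length formula (or a Dyck-path bijection), SYT of shape 2×11 number C_11. So Q = C_11 = 58786.
By the hook-length formula (or a Dyck-path bijection), SYT of shape 2×12 number C_12. So R = C_12 = 208012.
P + Q − R = 2674440 + 58786 − 208012 = 2525214.

2525214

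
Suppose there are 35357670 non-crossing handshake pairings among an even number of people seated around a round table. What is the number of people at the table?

Non-crossing handshake pairings of 2n people are counted by C_n. Since C_16 = 35357670, the index is 16.
So n = 16, and there are 2n = 32 people.

32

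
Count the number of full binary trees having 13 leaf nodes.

A full binary tree with L leaves has L−1 internal nodes and is counted by C_{L−1}; L = 13 gives C_12.
C_12 = C_11 · 2(2·11+1)/(11+2) = 58786 · 46/13 = 208012.

208012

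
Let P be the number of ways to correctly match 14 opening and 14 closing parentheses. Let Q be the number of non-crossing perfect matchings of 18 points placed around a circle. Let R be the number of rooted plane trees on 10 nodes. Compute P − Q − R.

2664716

With 14 pairs the number of balanced bracket strings is the Catalan number C_14. So P = C_14 = 2674440.
Pairing 18 circle points by 9 non-crossing chords gives C_9 matchings. So Q = C_9 = 4862.
Rooted ordered (plane) trees on m nodes have m−1 edges and are counted by C_{m−1}; m = 10 gives C_9. So R = C_9 = 4862.
P − Q − R = 2674440 − 4862 − 4862 = 2664716.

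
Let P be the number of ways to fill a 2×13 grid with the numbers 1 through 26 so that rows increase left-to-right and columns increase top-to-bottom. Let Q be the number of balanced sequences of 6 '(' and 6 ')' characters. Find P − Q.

742768

Standard Young tableaux of shape 2×n are counted by C_n; here n = 13. So P = C_13 = 742900.
With 6 pairs the number of balanced bracket strings is the Catalan number C_6. So Q = C_6 = 132.
P − Q = 742900 − 132 = 742768.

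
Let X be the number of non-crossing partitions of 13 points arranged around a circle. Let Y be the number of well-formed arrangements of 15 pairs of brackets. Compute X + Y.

10437745

Non-crossing partitions of an n-element set are counted by C_n; here n = 13. So X = C_13 = 742900.
Balanced strings of n pairs of brackets are counted by C_n; here n = 15. So Y = C_15 = 9694845.
X + Y = 742900 + 9694845 = 10437745.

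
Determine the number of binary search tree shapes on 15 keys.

9694845

Rooted binary trees with 15 nodes (each child slot possibly empty) number C_15.
C_15 = 9694845.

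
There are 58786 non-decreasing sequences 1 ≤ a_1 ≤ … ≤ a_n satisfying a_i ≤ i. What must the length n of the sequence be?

11

Such sub-staircase sequences of length n are counted by C_n. Since C_11 = 58786, the index is 11.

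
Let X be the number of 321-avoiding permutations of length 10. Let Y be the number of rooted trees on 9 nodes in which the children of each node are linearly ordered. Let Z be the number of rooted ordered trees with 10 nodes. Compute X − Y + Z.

20228

For any fixed pattern of length 3, the pattern-avoiding permutations of [10] number C_10. So X = C_10 = 16796.
Rooted ordered (plane) trees on m nodes have m−1 edges and are counted by C_{m−1}; m = 9 gives C_8. So Y = C_8 = 1430.
A rooted plane tree on 10 nodes has 9 edges, and such trees are counted by C_9. So Z = C_9 = 4862.
X − Y + Z = 16796 − 1430 + 4862 = 20228.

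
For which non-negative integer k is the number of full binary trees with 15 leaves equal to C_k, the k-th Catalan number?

A full binary tree with L leaves has L−1 internal nodes and is counted by C_{L−1}; L = 15 gives C_14.

14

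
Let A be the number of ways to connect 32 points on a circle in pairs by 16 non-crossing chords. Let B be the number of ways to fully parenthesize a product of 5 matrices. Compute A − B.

35357656

Pairing 32 circle points by 16 non-crossing chords gives C_16 matchings. So A = C_16 = 35357670.
Ways to associate a product of 5 factors correspond to binary trees on 5 leaves, so the count is C_4. So B = C_4 = 14.
A − B = 35357670 − 14 = 35357656.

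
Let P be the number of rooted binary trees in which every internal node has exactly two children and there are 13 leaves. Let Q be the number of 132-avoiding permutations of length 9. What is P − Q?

Full binary trees with 13 leaves have 13−1 = 12 internal nodes, so there are C_12 of them. So P = C_12 = 208012.
Permutations of [n] avoiding any single length-3 pattern are counted by C_n; here n = 9. So Q = C_9 = 4862.
P − Q = 208012 − 4862 = 203150.

203150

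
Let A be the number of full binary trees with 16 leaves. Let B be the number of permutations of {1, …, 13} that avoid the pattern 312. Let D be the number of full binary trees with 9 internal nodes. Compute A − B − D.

Full binary trees with 16 leaves have 16−1 = 15 internal nodes, so there are C_15 of them. So A = C_15 = 9694845.
Permutations of [n] avoiding any single length-3 pattern are counted by C_n; here n = 13. So B = C_13 = 742900.
Full binary trees with n internal nodes are counted by C_n; here n = 9. So D = C_9 = 4862.
A − B − D = 9694845 − 742900 − 4862 = 8947083.

8947083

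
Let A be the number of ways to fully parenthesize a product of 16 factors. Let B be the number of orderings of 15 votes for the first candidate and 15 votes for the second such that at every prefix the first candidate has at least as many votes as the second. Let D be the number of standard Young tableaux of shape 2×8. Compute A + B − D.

Ways to associate a product of 16 factors correspond to binary trees on 16 leaves, so the count is C_15. So A = C_15 = 9694845.
Reading a vote for the leader as '(' and for the other as ')' turns such a sequence into a balanced string of 15 pairs, so the count is C_15. So B = C_15 = 9694845.
By the hook-length formula (or a Dyck-path bijection), SYT of shape 2×8 number C_8. So D = C_8 = 1430.
A + B − D = 9694845 + 9694845 − 1430 = 19388260.

19388260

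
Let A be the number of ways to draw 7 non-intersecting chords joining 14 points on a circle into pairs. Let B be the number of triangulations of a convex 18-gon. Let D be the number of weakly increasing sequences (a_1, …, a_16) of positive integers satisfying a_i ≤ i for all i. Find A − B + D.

429

Non-crossing perfect matchings of 2n points on a circle are counted by C_n; with 14 points, n = 7. So A = C_7 = 429.
A convex 18-gon is triangulated into 16 triangles, and the number of such triangulations is the Catalan number C_{18−2} = C_16. So B = C_16 = 35357670.
Such sub-staircase sequences of length n are counted by C_n; here n = 16. So D = C_16 = 35357670.
A − B + D = 429 − 35357670 + 35357670 = 429.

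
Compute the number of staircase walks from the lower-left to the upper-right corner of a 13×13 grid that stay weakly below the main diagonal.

742900

Monotone paths in an n×n grid that stay weakly below the diagonal are counted by C_n; here n = 13.
C_13 = C(26,13)/14 = 10400600/14 = 742900.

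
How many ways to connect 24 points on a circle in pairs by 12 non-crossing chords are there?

Pairing 24 circle points by 12 non-crossing chords gives C_12 matchings.
C_12 = C(24,12)/13 = 2704156/13 = 208012.

208012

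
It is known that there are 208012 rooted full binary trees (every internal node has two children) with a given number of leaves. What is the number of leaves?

13

Full binary trees with L leaves are counted by C_{L−1}; 208012 = C_12.
So the index is 12, and the number of leaves is 12 + 1 = 13.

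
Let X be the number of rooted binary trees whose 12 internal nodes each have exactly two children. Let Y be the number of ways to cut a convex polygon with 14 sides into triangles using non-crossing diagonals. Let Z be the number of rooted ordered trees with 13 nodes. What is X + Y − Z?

The number of full binary trees on 12 internal nodes is the Catalan number C_12. So X = C_12 = 208012.
The number of triangulations of a 14-gon is the Catalan number C_12 (index = sides − 2). So Y = C_12 = 208012.
A rooted plane tree on 13 nodes has 12 edges, and such trees are counted by C_12. So Z = C_12 = 208012.
X + Y − Z = 208012 + 208012 − 208012 = 208012.

208012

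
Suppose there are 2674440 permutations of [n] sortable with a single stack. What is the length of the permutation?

Stack-sortable permutations of [n] are counted by C_n; 2674440 = C_14.

14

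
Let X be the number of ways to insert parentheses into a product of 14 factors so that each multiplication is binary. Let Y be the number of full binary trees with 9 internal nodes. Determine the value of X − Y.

Parenthesizations of m factors correspond to full binary trees with m leaves, counted by C_{m−1}; m = 14 gives C_13. So X = C_13 = 742900.
Full binary trees with n internal nodes are counted by C_n; here n = 9. So Y = C_9 = 4862.
X − Y = 742900 − 4862 = 738038.

738038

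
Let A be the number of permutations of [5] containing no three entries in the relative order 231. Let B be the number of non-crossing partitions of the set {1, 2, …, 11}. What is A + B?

58828

For any fixed pattern of length 3, the pattern-avoiding permutations of [5] number C_5. So A = C_5 = 42.
Non-crossing partitions of an n-element set are counted by C_n; here n = 11. So B = C_11 = 58786.
A + B = 42 + 58786 = 58828.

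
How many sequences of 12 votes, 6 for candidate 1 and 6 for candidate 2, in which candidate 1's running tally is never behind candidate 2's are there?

132

Ballot sequences with n votes each where one side never trails are Dyck words, counted by C_n; here n = 6.
C_6 = C(12,6)/7 = 924/7 = 132.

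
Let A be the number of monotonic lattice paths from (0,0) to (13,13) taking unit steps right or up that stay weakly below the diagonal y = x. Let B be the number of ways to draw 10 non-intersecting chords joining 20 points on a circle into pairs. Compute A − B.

Sub-diagonal monotone paths from (0,0) to (13,13) biject with Dyck paths of semilength 13, giving C_13. So A = C_13 = 742900.
Non-crossing perfect matchings of 2n points on a circle are counted by C_n; with 20 points, n = 10. So B = C_10 = 16796.
A − B = 742900 − 16796 = 726104.

726104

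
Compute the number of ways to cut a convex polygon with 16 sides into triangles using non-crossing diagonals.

2674440

Triangulations of a convex m-gon are counted by C_{m−2}; with m = 16 this is C_14.
C_14 = C(28,14)/15 = 40116600/15 = 2674440.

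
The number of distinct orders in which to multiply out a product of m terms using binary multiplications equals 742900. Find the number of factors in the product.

14

Parenthesizations of m factors are counted by C_{m−1}; 742900 = C_13.
So the index is 13, and the number of factors is 13 + 1 = 14.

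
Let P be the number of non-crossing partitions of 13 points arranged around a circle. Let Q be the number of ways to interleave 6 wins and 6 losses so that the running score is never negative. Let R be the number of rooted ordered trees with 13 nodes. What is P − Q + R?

950780

The non-crossing partitions of [13] form a lattice of size C_13. So P = C_13 = 742900.
Reading a vote for the leader as '(' and for the other as ')' turns such a sequence into a balanced string of 6 pairs, so the count is C_6. So Q = C_6 = 132.
Rooted ordered (plane) trees on m nodes have m−1 edges and are counted by C_{m−1}; m = 13 gives C_12. So R = C_12 = 208012.
P − Q + R = 742900 − 132 + 208012 = 950780.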